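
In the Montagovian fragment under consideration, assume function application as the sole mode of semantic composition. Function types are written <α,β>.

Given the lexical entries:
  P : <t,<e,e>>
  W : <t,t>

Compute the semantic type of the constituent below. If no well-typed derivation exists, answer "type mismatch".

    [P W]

[P W]: <t,<e,e>> and <t,t> cannot combine by function application — type clash.

type mismatch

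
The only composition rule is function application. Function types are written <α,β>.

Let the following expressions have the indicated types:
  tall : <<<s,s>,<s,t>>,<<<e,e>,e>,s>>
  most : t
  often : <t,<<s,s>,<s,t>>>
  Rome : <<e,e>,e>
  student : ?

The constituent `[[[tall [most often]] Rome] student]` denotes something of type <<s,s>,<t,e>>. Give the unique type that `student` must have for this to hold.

<s,<<s,s>,<t,e>>>

[[[tall [most often]] Rome] student] is required to be <<s,s>,<t,e>>. [[tall [most often]] Rome] : s cannot yield <<s,s>,<t,e>> as functor, so student : <s,<<s,s>,<t,e>>>.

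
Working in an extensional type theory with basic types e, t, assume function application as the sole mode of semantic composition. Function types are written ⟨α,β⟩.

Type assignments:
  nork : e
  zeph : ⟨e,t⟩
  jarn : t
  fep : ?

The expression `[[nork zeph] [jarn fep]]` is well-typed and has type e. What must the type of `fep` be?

⟨t,⟨t,e⟩⟩

At [[nork zeph] [jarn fep]] (required: e): [nork zeph] is t, which is not a function with range e; hence [jarn fep] is the functor — type ⟨t,e⟩.
At [jarn fep] (required: ⟨t,e⟩): jarn is t, which is not a function with range ⟨t,e⟩; hence fep is the functor — type ⟨t,⟨t,e⟩⟩.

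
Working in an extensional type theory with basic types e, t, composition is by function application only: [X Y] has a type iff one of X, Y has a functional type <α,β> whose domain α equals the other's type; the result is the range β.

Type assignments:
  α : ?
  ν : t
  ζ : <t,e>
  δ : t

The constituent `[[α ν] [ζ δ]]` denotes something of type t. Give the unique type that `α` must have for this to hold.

For [[α ν] [ζ δ]] to have type t with [ζ δ] of type e, [α ν] must be the function: [α ν] : <e,t>.
For [α ν] to have type <e,t> with ν of type t, α must be the function: α : <t,<e,t>>.

<t,<e,t>>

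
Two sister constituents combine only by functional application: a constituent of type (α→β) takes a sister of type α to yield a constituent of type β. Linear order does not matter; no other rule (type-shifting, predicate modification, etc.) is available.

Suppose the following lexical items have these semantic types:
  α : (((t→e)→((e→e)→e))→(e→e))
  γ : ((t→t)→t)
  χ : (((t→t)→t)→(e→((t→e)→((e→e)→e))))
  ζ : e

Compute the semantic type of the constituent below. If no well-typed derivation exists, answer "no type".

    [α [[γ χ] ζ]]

(e→e)

[γ χ] — χ of type (((t→t)→t)→(e→((t→e)→((e→e)→e)))) combines with γ of type ((t→t)→t): type (e→((t→e)→((e→e)→e))).
[[γ χ] ζ] — [γ χ] of type (e→((t→e)→((e→e)→e))) combines with ζ of type e: type ((t→e)→((e→e)→e)).
[α [[γ χ] ζ]] — α of type (((t→e)→((e→e)→e))→(e→e)) combines with [[γ χ] ζ] of type ((t→e)→((e→e)→e)): type (e→e).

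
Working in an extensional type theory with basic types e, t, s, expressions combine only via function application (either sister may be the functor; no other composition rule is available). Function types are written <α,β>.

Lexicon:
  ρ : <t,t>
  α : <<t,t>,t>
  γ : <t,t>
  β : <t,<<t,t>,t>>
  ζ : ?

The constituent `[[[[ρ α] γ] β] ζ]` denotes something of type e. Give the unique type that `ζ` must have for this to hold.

<<<t,t>,t>,e>

At [[[[ρ α] γ] β] ζ] (required: e): [[[ρ α] γ] β] is <<t,t>,t>, which is not a function with range e; hence ζ is the functor — type <<<t,t>,t>,e>.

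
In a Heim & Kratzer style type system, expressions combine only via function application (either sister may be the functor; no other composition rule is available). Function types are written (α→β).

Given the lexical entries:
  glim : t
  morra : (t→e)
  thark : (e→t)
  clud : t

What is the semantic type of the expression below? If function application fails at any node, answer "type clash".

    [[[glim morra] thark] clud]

[glim morra] — morra of type (t→e) combines with glim of type t: type e.
[[glim morra] thark] — thark of type (e→t) combines with [glim morra] of type e: type t.
[[[glim morra] thark] clud]: t with t — neither is a function whose domain matches the other; composition fails here.

type clash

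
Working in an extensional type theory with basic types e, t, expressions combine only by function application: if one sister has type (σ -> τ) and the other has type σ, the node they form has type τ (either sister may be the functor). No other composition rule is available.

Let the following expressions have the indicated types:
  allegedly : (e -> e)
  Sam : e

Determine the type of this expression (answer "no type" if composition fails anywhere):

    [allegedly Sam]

e

[allegedly Sam]: (e -> e) applied to e yields e.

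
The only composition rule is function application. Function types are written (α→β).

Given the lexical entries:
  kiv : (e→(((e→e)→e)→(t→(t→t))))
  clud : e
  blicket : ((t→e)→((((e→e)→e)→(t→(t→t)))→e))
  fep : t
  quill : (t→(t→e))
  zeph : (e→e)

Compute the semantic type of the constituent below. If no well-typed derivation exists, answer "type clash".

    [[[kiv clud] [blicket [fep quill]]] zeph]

[kiv clud]: (e→(((e→e)→e)→(t→(t→t)))) applied to e yields (((e→e)→e)→(t→(t→t))).
[fep quill]: (t→(t→e)) applied to t yields (t→e).
[blicket [fep quill]]: ((t→e)→((((e→e)→e)→(t→(t→t)))→e)) applied to (t→e) yields ((((e→e)→e)→(t→(t→t)))→e).
[[kiv clud] [blicket [fep quill]]]: ((((e→e)→e)→(t→(t→t)))→e) applied to (((e→e)→e)→(t→(t→t))) yields e.
[[[kiv clud] [blicket [fep quill]]] zeph]: (e→e) applied to e yields e.

e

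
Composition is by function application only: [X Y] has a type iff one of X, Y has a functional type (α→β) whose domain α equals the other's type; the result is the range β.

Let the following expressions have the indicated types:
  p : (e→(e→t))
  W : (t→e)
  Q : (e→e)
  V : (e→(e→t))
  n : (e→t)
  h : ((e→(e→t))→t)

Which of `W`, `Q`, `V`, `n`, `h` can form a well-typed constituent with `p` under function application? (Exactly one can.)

W : (t→e) — neither side's domain matches the other.
Q : (e→e) — neither side's domain matches the other.
V : (e→(e→t)) — neither side's domain matches the other.
n : (e→t) — neither side's domain matches the other.
h — combines: h : ((e→(e→t))→t) takes p : (e→(e→t)) as argument, giving t.

h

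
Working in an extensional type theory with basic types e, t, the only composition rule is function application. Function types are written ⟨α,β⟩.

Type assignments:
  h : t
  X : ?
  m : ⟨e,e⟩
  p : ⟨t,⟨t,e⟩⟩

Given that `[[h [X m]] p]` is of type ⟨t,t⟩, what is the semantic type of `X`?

⟨⟨e,e⟩,⟨t,⟨⟨t,⟨t,e⟩⟩,⟨t,t⟩⟩⟩⟩

[[h [X m]] p] must have type ⟨t,t⟩. The sister p has type ⟨t,⟨t,e⟩⟩; that is not a function onto ⟨t,t⟩, so [h [X m]] must be the functor, of type ⟨⟨t,⟨t,e⟩⟩,⟨t,t⟩⟩.
[h [X m]] must have type ⟨⟨t,⟨t,e⟩⟩,⟨t,t⟩⟩. The sister h has type t; that is not a function onto ⟨⟨t,⟨t,e⟩⟩,⟨t,t⟩⟩, so [X m] must be the functor, of type ⟨t,⟨⟨t,⟨t,e⟩⟩,⟨t,t⟩⟩⟩.
[X m] must have type ⟨t,⟨⟨t,⟨t,e⟩⟩,⟨t,t⟩⟩⟩. The sister m has type ⟨e,e⟩; that is not a function onto ⟨t,⟨⟨t,⟨t,e⟩⟩,⟨t,t⟩⟩⟩, so X must be the functor, of type ⟨⟨e,e⟩,⟨t,⟨⟨t,⟨t,e⟩⟩,⟨t,t⟩⟩⟩⟩.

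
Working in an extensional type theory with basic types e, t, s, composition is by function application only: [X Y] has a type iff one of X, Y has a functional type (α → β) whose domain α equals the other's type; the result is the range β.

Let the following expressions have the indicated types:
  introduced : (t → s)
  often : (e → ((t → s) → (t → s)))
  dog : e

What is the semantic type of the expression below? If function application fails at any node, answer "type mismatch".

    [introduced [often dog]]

(t → s)

[often dog] — often of type (e → ((t → s) → (t → s))) combines with dog of type e: type ((t → s) → (t → s)).
[introduced [often dog]] — [often dog] of type ((t → s) → (t → s)) combines with introduced of type (t → s): type (t → s).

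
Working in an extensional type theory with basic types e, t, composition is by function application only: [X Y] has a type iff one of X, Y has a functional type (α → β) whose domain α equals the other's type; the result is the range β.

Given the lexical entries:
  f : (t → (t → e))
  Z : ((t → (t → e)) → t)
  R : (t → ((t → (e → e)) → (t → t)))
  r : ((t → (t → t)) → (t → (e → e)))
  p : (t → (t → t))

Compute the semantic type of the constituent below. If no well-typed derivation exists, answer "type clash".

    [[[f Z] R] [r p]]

(t → t)

[f Z] — Z of type ((t → (t → e)) → t) combines with f of type (t → (t → e)): type t.
[[f Z] R] — R of type (t → ((t → (e → e)) → (t → t))) combines with [f Z] of type t: type ((t → (e → e)) → (t → t)).
[r p] — r of type ((t → (t → t)) → (t → (e → e))) combines with p of type (t → (t → t)): type (t → (e → e)).
[[[f Z] R] [r p]] — [[f Z] R] of type ((t → (e → e)) → (t → t)) combines with [r p] of type (t → (e → e)): type (t → t).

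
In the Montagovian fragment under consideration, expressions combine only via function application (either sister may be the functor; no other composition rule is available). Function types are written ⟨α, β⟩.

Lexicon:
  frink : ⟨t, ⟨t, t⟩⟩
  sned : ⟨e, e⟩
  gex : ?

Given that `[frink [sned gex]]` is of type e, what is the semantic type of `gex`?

⟨⟨e, e⟩, ⟨⟨t, ⟨t, t⟩⟩, e⟩⟩

[frink [sned gex]] must have type e. The sister frink has type ⟨t, ⟨t, t⟩⟩; that is not a function onto e, so [sned gex] must be the functor, of type ⟨⟨t, ⟨t, t⟩⟩, e⟩.
[sned gex] must have type ⟨⟨t, ⟨t, t⟩⟩, e⟩. The sister sned has type ⟨e, e⟩; that is not a function onto ⟨⟨t, ⟨t, t⟩⟩, e⟩, so gex must be the functor, of type ⟨⟨e, e⟩, ⟨⟨t, ⟨t, t⟩⟩, e⟩⟩.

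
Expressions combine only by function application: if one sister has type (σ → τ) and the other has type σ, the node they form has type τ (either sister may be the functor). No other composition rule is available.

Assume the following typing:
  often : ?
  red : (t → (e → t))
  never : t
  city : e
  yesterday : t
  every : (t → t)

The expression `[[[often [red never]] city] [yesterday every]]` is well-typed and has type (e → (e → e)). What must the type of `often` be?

At [[[often [red never]] city] [yesterday every]] (required: (e → (e → e))): [yesterday every] is t, which is not a function with range (e → (e → e)); hence [[often [red never]] city] is the functor — type (t → (e → (e → e))).
At [[often [red never]] city] (required: (t → (e → (e → e)))): city is e, which is not a function with range (t → (e → (e → e))); hence [often [red never]] is the functor — type (e → (t → (e → (e → e)))).
At [often [red never]] (required: (e → (t → (e → (e → e))))): [red never] is (e → t), which is not a function with range (e → (t → (e → (e → e)))); hence often is the functor — type ((e → t) → (e → (t → (e → (e → e))))).

((e → t) → (e → (t → (e → (e → e)))))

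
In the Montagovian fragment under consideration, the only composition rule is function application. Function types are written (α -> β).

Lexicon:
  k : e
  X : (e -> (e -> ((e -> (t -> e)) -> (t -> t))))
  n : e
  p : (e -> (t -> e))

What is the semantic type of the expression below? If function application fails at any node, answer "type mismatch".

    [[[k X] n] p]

[k X]: X is (e -> (e -> ((e -> (t -> e)) -> (t -> t)))), k is e; result (e -> ((e -> (t -> e)) -> (t -> t))).
[[k X] n]: [k X] is (e -> ((e -> (t -> e)) -> (t -> t))), n is e; result ((e -> (t -> e)) -> (t -> t)).
[[[k X] n] p]: [[k X] n] is ((e -> (t -> e)) -> (t -> t)), p is (e -> (t -> e)); result (t -> t).

(t -> t)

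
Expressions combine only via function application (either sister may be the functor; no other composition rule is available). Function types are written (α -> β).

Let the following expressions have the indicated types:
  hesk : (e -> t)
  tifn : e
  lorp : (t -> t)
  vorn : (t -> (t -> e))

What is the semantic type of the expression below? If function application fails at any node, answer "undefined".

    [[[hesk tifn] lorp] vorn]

(t -> e)

At [hesk tifn], hesk : (e -> t) takes tifn : e, giving t.
At [[hesk tifn] lorp], lorp : (t -> t) takes [hesk tifn] : t, giving t.
At [[[hesk tifn] lorp] vorn], vorn : (t -> (t -> e)) takes [[hesk tifn] lorp] : t, giving (t -> e).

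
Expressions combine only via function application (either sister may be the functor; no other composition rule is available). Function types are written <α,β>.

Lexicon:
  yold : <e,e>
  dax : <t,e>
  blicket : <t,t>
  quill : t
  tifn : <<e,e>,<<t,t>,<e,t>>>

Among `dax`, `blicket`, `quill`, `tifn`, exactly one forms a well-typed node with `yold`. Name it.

tifn

dax : <t,e> — yold needs e; dax needs t; neither fits.
blicket : <t,t> — yold needs e; blicket needs t; neither fits.
quill : t — yold needs e; quill needs nothing (atomic); neither fits.
tifn — combines: tifn : <<e,e>,<<t,t>,<e,t>>> takes yold : <e,e> as argument, giving <<t,t>,<e,t>>.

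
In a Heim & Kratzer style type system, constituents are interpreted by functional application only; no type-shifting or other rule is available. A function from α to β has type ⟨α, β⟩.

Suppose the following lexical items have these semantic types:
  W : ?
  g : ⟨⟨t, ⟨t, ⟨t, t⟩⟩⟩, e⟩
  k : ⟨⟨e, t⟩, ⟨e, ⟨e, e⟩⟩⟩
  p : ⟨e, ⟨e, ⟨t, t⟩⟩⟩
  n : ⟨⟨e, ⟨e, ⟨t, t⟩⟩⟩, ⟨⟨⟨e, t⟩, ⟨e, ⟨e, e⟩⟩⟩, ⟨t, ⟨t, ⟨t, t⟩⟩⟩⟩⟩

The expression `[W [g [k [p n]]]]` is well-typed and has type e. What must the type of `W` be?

⟨e, e⟩

At [W [g [k [p n]]]] (required: e): [g [k [p n]]] is e, which is not a function with range e; hence W is the functor — type ⟨e, e⟩.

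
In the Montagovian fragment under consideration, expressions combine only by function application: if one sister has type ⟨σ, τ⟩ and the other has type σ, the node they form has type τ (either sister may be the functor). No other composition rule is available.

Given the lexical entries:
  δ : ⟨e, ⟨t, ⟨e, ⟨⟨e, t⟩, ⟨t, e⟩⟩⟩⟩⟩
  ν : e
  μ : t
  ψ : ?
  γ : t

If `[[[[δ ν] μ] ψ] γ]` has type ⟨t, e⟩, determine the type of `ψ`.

⟨⟨e, ⟨⟨e, t⟩, ⟨t, e⟩⟩⟩, ⟨t, ⟨t, e⟩⟩⟩

[[[[δ ν] μ] ψ] γ] must have type ⟨t, e⟩. The sister γ has type t; that is not a function onto ⟨t, e⟩, so [[[δ ν] μ] ψ] must be the functor, of type ⟨t, ⟨t, e⟩⟩.
[[[δ ν] μ] ψ] must have type ⟨t, ⟨t, e⟩⟩. The sister [[δ ν] μ] has type ⟨e, ⟨⟨e, t⟩, ⟨t, e⟩⟩⟩; that is not a function onto ⟨t, ⟨t, e⟩⟩, so ψ must be the functor, of type ⟨⟨e, ⟨⟨e, t⟩, ⟨t, e⟩⟩⟩, ⟨t, ⟨t, e⟩⟩⟩.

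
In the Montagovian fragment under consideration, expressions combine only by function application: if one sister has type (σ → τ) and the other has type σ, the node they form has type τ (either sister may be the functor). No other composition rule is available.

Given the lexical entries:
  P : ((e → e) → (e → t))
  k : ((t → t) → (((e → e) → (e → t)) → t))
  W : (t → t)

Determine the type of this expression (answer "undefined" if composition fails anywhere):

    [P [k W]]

[k W]: k is ((t → t) → (((e → e) → (e → t)) → t)), W is (t → t); result (((e → e) → (e → t)) → t).
[P [k W]]: [k W] is (((e → e) → (e → t)) → t), P is ((e → e) → (e → t)); result t.

t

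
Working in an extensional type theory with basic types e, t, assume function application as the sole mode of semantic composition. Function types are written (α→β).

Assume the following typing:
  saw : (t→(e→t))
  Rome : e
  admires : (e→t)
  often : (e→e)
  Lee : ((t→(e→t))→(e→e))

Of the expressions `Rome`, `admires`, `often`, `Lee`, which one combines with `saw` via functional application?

Lee

Rome : e — saw needs t; Rome needs nothing (atomic); neither fits.
admires : (e→t) — saw needs t; admires needs e; neither fits.
often : (e→e) — saw needs t; often needs e; neither fits.
Lee — combines: Lee : ((t→(e→t))→(e→e)) takes saw : (t→(e→t)) as argument, giving (e→e).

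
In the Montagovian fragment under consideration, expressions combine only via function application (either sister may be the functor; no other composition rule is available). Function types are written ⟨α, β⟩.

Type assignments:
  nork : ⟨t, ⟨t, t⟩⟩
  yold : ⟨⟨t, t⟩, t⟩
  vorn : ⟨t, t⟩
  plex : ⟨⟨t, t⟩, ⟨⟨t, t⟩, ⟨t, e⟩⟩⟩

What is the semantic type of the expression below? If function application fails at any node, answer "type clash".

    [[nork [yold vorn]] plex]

[yold vorn]: functor yold : ⟨⟨t, t⟩, t⟩, argument vorn : ⟨t, t⟩; result t.
[nork [yold vorn]]: functor nork : ⟨t, ⟨t, t⟩⟩, argument [yold vorn] : t; result ⟨t, t⟩.
[[nork [yold vorn]] plex]: functor plex : ⟨⟨t, t⟩, ⟨⟨t, t⟩, ⟨t, e⟩⟩⟩, argument [nork [yold vorn]] : ⟨t, t⟩; result ⟨⟨t, t⟩, ⟨t, e⟩⟩.

⟨⟨t, t⟩, ⟨t, e⟩⟩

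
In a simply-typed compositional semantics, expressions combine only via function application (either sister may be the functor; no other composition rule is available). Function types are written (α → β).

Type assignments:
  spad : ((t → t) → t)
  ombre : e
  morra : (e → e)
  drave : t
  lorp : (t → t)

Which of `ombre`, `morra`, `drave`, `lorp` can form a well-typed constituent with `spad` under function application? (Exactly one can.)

ombre : e — neither side's domain matches the other.
morra : (e → e) — neither side's domain matches the other.
drave : t — neither side's domain matches the other.
lorp — combines: spad : ((t → t) → t) takes lorp : (t → t) as argument, giving t.

lorp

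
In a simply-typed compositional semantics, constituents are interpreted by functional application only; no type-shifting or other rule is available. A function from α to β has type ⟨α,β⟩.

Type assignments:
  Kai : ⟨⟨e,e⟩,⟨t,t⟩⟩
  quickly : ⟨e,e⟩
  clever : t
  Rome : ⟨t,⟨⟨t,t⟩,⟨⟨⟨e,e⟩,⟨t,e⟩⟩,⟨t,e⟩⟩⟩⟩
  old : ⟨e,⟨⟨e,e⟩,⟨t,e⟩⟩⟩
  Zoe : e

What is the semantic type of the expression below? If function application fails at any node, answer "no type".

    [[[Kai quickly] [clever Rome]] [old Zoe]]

⟨t,e⟩

[Kai quickly]: functor Kai : ⟨⟨e,e⟩,⟨t,t⟩⟩, argument quickly : ⟨e,e⟩; result ⟨t,t⟩.
[clever Rome]: functor Rome : ⟨t,⟨⟨t,t⟩,⟨⟨⟨e,e⟩,⟨t,e⟩⟩,⟨t,e⟩⟩⟩⟩, argument clever : t; result ⟨⟨t,t⟩,⟨⟨⟨e,e⟩,⟨t,e⟩⟩,⟨t,e⟩⟩⟩.
[[Kai quickly] [clever Rome]]: functor [clever Rome] : ⟨⟨t,t⟩,⟨⟨⟨e,e⟩,⟨t,e⟩⟩,⟨t,e⟩⟩⟩, argument [Kai quickly] : ⟨t,t⟩; result ⟨⟨⟨e,e⟩,⟨t,e⟩⟩,⟨t,e⟩⟩.
[old Zoe]: functor old : ⟨e,⟨⟨e,e⟩,⟨t,e⟩⟩⟩, argument Zoe : e; result ⟨⟨e,e⟩,⟨t,e⟩⟩.
[[[Kai quickly] [clever Rome]] [old Zoe]]: functor [[Kai quickly] [clever Rome]] : ⟨⟨⟨e,e⟩,⟨t,e⟩⟩,⟨t,e⟩⟩, argument [old Zoe] : ⟨⟨e,e⟩,⟨t,e⟩⟩; result ⟨t,e⟩.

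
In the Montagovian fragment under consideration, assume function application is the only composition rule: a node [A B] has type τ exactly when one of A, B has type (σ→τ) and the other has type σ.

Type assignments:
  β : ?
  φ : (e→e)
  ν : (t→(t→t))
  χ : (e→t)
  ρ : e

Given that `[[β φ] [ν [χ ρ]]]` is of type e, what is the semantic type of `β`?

[[β φ] [ν [χ ρ]]] must have type e. The sister [ν [χ ρ]] has type (t→t); that is not a function onto e, so [β φ] must be the functor, of type ((t→t)→e).
[β φ] must have type ((t→t)→e). The sister φ has type (e→e); that is not a function onto ((t→t)→e), so β must be the functor, of type ((e→e)→((t→t)→e)).

((e→e)→((t→t)→e))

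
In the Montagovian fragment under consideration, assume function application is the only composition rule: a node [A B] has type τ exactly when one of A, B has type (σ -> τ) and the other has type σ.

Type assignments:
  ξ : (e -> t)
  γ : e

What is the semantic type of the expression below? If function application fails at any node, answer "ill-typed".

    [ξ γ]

[ξ γ]: ξ is (e -> t), γ is e; result t.

t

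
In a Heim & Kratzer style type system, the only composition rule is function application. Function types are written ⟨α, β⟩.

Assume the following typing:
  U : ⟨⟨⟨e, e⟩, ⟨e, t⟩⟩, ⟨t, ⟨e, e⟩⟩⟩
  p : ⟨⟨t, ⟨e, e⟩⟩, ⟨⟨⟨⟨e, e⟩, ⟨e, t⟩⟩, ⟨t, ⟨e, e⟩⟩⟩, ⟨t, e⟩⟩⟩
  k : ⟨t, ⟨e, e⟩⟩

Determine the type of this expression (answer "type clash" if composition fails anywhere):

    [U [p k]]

[p k]: p is ⟨⟨t, ⟨e, e⟩⟩, ⟨⟨⟨⟨e, e⟩, ⟨e, t⟩⟩, ⟨t, ⟨e, e⟩⟩⟩, ⟨t, e⟩⟩⟩, k is ⟨t, ⟨e, e⟩⟩; result ⟨⟨⟨⟨e, e⟩, ⟨e, t⟩⟩, ⟨t, ⟨e, e⟩⟩⟩, ⟨t, e⟩⟩.
[U [p k]]: [p k] is ⟨⟨⟨⟨e, e⟩, ⟨e, t⟩⟩, ⟨t, ⟨e, e⟩⟩⟩, ⟨t, e⟩⟩, U is ⟨⟨⟨e, e⟩, ⟨e, t⟩⟩, ⟨t, ⟨e, e⟩⟩⟩; result ⟨t, e⟩.

⟨t, e⟩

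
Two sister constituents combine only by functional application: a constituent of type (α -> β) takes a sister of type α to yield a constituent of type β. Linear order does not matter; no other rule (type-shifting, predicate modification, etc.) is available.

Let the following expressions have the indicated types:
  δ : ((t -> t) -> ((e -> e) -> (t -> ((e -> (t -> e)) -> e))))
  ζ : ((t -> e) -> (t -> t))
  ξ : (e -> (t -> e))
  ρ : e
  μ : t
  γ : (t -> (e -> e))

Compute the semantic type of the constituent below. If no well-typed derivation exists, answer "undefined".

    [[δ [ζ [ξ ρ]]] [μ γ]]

At [ξ ρ], ξ : (e -> (t -> e)) takes ρ : e, giving (t -> e).
At [ζ [ξ ρ]], ζ : ((t -> e) -> (t -> t)) takes [ξ ρ] : (t -> e), giving (t -> t).
At [δ [ζ [ξ ρ]]], δ : ((t -> t) -> ((e -> e) -> (t -> ((e -> (t -> e)) -> e)))) takes [ζ [ξ ρ]] : (t -> t), giving ((e -> e) -> (t -> ((e -> (t -> e)) -> e))).
At [μ γ], γ : (t -> (e -> e)) takes μ : t, giving (e -> e).
At [[δ [ζ [ξ ρ]]] [μ γ]], [δ [ζ [ξ ρ]]] : ((e -> e) -> (t -> ((e -> (t -> e)) -> e))) takes [μ γ] : (e -> e), giving (t -> ((e -> (t -> e)) -> e)).

(t -> ((e -> (t -> e)) -> e))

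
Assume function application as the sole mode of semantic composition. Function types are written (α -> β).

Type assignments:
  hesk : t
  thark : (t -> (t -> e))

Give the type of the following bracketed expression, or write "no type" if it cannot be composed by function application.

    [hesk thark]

[hesk thark]: (t -> (t -> e)) applied to t yields (t -> e).

(t -> e)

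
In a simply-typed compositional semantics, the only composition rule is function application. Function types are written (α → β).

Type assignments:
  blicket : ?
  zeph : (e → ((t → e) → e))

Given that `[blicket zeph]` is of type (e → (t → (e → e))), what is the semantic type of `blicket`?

((e → ((t → e) → e)) → (e → (t → (e → e))))

For [blicket zeph] to have type (e → (t → (e → e))) with zeph of type (e → ((t → e) → e)), blicket must be the function: blicket : ((e → ((t → e) → e)) → (e → (t → (e → e)))).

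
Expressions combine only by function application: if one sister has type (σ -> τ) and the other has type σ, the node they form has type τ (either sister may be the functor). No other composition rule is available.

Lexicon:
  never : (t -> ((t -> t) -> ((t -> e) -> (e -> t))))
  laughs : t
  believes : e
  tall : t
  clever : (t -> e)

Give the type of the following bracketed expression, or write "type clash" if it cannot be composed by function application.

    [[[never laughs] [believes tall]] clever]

type clash

[never laughs] — never of type (t -> ((t -> t) -> ((t -> e) -> (e -> t)))) combines with laughs of type t: type ((t -> t) -> ((t -> e) -> (e -> t))).
[believes tall]: e and t cannot combine by function application — type clash.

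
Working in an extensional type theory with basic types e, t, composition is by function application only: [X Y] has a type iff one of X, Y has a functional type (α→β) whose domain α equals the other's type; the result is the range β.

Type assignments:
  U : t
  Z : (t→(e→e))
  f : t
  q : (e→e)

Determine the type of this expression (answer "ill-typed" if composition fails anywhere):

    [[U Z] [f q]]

[U Z]: functor Z : (t→(e→e)), argument U : t; result (e→e).
At [f q]: neither t nor (e→e) can take the other as argument; the node is ill-typed.

ill-typed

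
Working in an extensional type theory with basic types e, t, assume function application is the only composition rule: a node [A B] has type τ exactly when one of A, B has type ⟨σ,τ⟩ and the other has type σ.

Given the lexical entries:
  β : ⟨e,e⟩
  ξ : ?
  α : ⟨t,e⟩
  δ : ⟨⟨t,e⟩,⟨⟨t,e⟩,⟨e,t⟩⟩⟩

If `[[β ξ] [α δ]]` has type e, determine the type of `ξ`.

⟨⟨e,e⟩,⟨⟨⟨t,e⟩,⟨e,t⟩⟩,e⟩⟩

[[β ξ] [α δ]] must have type e. The sister [α δ] has type ⟨⟨t,e⟩,⟨e,t⟩⟩; that is not a function onto e, so [β ξ] must be the functor, of type ⟨⟨⟨t,e⟩,⟨e,t⟩⟩,e⟩.
[β ξ] must have type ⟨⟨⟨t,e⟩,⟨e,t⟩⟩,e⟩. The sister β has type ⟨e,e⟩; that is not a function onto ⟨⟨⟨t,e⟩,⟨e,t⟩⟩,e⟩, so ξ must be the functor, of type ⟨⟨e,e⟩,⟨⟨⟨t,e⟩,⟨e,t⟩⟩,e⟩⟩.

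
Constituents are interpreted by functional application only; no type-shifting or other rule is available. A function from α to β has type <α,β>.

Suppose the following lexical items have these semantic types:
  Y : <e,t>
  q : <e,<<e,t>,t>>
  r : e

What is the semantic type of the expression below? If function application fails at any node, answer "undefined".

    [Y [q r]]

[q r]: q is <e,<<e,t>,t>>, r is e; result <<e,t>,t>.
[Y [q r]]: [q r] is <<e,t>,t>, Y is <e,t>; result t.

t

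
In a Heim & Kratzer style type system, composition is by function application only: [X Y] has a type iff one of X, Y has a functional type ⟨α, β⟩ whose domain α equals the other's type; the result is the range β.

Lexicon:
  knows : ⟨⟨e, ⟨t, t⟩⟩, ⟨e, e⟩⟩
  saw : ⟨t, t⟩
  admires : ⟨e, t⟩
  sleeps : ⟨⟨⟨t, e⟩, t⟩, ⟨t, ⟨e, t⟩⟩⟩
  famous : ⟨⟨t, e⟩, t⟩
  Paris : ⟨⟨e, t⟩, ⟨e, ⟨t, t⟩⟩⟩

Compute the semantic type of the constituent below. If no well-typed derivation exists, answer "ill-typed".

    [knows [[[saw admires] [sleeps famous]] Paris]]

At [saw admires]: neither ⟨t, t⟩ nor ⟨e, t⟩ can take the other as argument; the node is ill-typed.

ill-typed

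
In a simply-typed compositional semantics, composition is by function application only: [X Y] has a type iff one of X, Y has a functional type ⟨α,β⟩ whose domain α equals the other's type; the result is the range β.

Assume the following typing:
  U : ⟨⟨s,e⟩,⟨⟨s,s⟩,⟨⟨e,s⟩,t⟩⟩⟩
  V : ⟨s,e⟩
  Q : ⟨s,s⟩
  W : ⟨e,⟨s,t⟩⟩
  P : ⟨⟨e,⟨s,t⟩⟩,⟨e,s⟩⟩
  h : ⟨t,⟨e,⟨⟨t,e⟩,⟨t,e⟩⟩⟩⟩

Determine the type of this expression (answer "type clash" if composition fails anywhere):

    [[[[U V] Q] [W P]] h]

[U V]: ⟨⟨s,e⟩,⟨⟨s,s⟩,⟨⟨e,s⟩,t⟩⟩⟩ applied to ⟨s,e⟩ yields ⟨⟨s,s⟩,⟨⟨e,s⟩,t⟩⟩.
[[U V] Q]: ⟨⟨s,s⟩,⟨⟨e,s⟩,t⟩⟩ applied to ⟨s,s⟩ yields ⟨⟨e,s⟩,t⟩.
[W P]: ⟨⟨e,⟨s,t⟩⟩,⟨e,s⟩⟩ applied to ⟨e,⟨s,t⟩⟩ yields ⟨e,s⟩.
[[[U V] Q] [W P]]: ⟨⟨e,s⟩,t⟩ applied to ⟨e,s⟩ yields t.
[[[[U V] Q] [W P]] h]: ⟨t,⟨e,⟨⟨t,e⟩,⟨t,e⟩⟩⟩⟩ applied to t yields ⟨e,⟨⟨t,e⟩,⟨t,e⟩⟩⟩.

⟨e,⟨⟨t,e⟩,⟨t,e⟩⟩⟩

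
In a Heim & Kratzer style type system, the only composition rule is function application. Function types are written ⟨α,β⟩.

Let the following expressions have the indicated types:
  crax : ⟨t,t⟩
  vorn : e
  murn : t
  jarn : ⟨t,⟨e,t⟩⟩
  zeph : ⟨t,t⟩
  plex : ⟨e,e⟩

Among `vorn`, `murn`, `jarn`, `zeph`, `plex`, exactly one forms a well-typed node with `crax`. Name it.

vorn : e — crax needs t; vorn needs nothing (atomic); neither fits.
murn — combines: crax : ⟨t,t⟩ takes murn : t as argument, giving t.
jarn : ⟨t,⟨e,t⟩⟩ — crax needs t; jarn needs t; neither fits.
zeph : ⟨t,t⟩ — crax needs t; zeph needs t; neither fits.
plex : ⟨e,e⟩ — crax needs t; plex needs e; neither fits.

murn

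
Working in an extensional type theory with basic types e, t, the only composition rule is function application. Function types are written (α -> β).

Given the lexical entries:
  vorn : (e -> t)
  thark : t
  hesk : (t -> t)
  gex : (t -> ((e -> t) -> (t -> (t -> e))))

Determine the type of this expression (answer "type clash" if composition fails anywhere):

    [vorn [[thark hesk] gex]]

(t -> (t -> e))

At [thark hesk], hesk : (t -> t) takes thark : t, giving t.
At [[thark hesk] gex], gex : (t -> ((e -> t) -> (t -> (t -> e)))) takes [thark hesk] : t, giving ((e -> t) -> (t -> (t -> e))).
At [vorn [[thark hesk] gex]], [[thark hesk] gex] : ((e -> t) -> (t -> (t -> e))) takes vorn : (e -> t), giving (t -> (t -> e)).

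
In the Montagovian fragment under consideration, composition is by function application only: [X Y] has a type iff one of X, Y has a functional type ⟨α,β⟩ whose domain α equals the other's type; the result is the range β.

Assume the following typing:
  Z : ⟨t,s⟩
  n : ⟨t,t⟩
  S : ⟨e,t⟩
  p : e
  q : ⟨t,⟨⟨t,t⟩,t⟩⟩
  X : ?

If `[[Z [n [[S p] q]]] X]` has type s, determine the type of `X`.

⟨s,s⟩

For [[Z [n [[S p] q]]] X] to have type s with [Z [n [[S p] q]]] of type s, X must be the function: X : ⟨s,s⟩.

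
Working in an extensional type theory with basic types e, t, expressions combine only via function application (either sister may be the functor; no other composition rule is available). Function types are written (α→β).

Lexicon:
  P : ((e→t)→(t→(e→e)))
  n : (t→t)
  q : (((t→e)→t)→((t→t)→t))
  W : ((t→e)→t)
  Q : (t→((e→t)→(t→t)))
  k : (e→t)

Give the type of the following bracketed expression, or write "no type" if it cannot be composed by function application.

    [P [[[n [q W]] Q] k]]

no type

At [q W], q : (((t→e)→t)→((t→t)→t)) takes W : ((t→e)→t), giving ((t→t)→t).
At [n [q W]], [q W] : ((t→t)→t) takes n : (t→t), giving t.
At [[n [q W]] Q], Q : (t→((e→t)→(t→t))) takes [n [q W]] : t, giving ((e→t)→(t→t)).
At [[[n [q W]] Q] k], [[n [q W]] Q] : ((e→t)→(t→t)) takes k : (e→t), giving (t→t).
[P [[[n [q W]] Q] k]]: ((e→t)→(t→(e→e))) with (t→t) — neither is a function whose domain matches the other; composition fails here.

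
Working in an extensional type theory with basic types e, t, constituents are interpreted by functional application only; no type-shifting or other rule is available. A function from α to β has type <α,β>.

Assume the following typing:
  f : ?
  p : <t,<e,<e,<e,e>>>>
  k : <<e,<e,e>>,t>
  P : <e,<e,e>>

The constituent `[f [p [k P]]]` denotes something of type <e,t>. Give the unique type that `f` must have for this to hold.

<<e,<e,<e,e>>>,<e,t>>

[f [p [k P]]] must have type <e,t>. The sister [p [k P]] has type <e,<e,<e,e>>>; that is not a function onto <e,t>, so f must be the functor, of type <<e,<e,<e,e>>>,<e,t>>.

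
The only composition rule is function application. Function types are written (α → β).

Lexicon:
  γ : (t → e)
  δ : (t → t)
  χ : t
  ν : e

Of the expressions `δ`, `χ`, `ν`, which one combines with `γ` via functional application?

δ : (t → t) — no; γ wants t, and δ wants t.
χ — combines: γ : (t → e) takes χ : t as argument, giving e.
ν : e — no; γ wants t, and ν wants nothing (atomic).

χ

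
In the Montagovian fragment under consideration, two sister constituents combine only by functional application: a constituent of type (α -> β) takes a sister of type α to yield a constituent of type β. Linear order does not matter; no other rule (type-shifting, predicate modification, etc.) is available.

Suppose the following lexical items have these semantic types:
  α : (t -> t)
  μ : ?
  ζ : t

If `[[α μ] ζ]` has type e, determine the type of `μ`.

For [[α μ] ζ] to have type e with ζ of type t, [α μ] must be the function: [α μ] : (t -> e).
For [α μ] to have type (t -> e) with α of type (t -> t), μ must be the function: μ : ((t -> t) -> (t -> e)).

((t -> t) -> (t -> e))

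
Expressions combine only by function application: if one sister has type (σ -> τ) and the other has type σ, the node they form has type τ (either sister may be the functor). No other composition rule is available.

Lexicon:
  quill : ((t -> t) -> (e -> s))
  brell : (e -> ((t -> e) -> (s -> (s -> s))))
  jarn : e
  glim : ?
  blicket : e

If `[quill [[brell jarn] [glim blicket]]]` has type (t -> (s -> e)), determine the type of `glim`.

(e -> (((t -> e) -> (s -> (s -> s))) -> (((t -> t) -> (e -> s)) -> (t -> (s -> e)))))

[quill [[brell jarn] [glim blicket]]] is required to be (t -> (s -> e)). quill : ((t -> t) -> (e -> s)) cannot yield (t -> (s -> e)) as functor, so [[brell jarn] [glim blicket]] : (((t -> t) -> (e -> s)) -> (t -> (s -> e))).
[[brell jarn] [glim blicket]] is required to be (((t -> t) -> (e -> s)) -> (t -> (s -> e))). [brell jarn] : ((t -> e) -> (s -> (s -> s))) cannot yield (((t -> t) -> (e -> s)) -> (t -> (s -> e))) as functor, so [glim blicket] : (((t -> e) -> (s -> (s -> s))) -> (((t -> t) -> (e -> s)) -> (t -> (s -> e)))).
[glim blicket] is required to be (((t -> e) -> (s -> (s -> s))) -> (((t -> t) -> (e -> s)) -> (t -> (s -> e)))). blicket : e cannot yield (((t -> e) -> (s -> (s -> s))) -> (((t -> t) -> (e -> s)) -> (t -> (s -> e)))) as functor, so glim : (e -> (((t -> e) -> (s -> (s -> s))) -> (((t -> t) -> (e -> s)) -> (t -> (s -> e))))).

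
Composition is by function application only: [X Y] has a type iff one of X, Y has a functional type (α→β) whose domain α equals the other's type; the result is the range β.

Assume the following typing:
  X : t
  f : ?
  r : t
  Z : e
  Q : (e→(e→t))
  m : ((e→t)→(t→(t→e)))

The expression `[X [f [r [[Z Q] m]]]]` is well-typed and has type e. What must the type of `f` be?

((t→e)→(t→e))

For [X [f [r [[Z Q] m]]]] to have type e with X of type t, [f [r [[Z Q] m]]] must be the function: [f [r [[Z Q] m]]] : (t→e).
For [f [r [[Z Q] m]]] to have type (t→e) with [r [[Z Q] m]] of type (t→e), f must be the function: f : ((t→e)→(t→e)).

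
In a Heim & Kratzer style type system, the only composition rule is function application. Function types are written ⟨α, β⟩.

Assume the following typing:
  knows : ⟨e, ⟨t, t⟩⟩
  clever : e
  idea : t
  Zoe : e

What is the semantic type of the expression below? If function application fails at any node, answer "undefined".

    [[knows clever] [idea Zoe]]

[knows clever] — knows of type ⟨e, ⟨t, t⟩⟩ combines with clever of type e: type ⟨t, t⟩.
[idea Zoe]: t with e — neither is a function whose domain matches the other; composition fails here.

undefined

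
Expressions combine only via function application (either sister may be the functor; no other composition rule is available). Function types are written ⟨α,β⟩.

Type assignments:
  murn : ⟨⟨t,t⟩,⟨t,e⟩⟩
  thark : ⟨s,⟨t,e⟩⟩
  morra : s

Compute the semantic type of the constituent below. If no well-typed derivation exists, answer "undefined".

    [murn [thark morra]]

undefined

[thark morra]: ⟨s,⟨t,e⟩⟩ applied to s yields ⟨t,e⟩.
At [murn [thark morra]]: neither ⟨⟨t,t⟩,⟨t,e⟩⟩ nor ⟨t,e⟩ can take the other as argument; the node is ill-typed.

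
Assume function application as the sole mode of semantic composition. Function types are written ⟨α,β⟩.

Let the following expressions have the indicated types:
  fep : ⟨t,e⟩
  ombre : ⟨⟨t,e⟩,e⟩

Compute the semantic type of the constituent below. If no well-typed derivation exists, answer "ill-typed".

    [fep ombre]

e

[fep ombre]: ombre is ⟨⟨t,e⟩,e⟩, fep is ⟨t,e⟩; result e.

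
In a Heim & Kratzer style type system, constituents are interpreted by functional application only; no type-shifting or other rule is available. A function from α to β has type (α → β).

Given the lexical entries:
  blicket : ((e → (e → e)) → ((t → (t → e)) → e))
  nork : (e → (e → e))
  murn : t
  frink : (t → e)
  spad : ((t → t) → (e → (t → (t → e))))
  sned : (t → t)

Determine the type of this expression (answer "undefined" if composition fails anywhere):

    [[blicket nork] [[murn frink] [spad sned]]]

[blicket nork]: ((e → (e → e)) → ((t → (t → e)) → e)) applied to (e → (e → e)) yields ((t → (t → e)) → e).
[murn frink]: (t → e) applied to t yields e.
[spad sned]: ((t → t) → (e → (t → (t → e)))) applied to (t → t) yields (e → (t → (t → e))).
[[murn frink] [spad sned]]: (e → (t → (t → e))) applied to e yields (t → (t → e)).
[[blicket nork] [[murn frink] [spad sned]]]: ((t → (t → e)) → e) applied to (t → (t → e)) yields e.

e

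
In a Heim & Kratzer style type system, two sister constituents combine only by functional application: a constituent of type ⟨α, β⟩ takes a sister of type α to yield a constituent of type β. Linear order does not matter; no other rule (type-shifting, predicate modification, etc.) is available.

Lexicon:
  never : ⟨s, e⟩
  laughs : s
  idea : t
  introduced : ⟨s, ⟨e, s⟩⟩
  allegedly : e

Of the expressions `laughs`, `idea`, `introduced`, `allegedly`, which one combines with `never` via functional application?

laughs

laughs — combines: never : ⟨s, e⟩ takes laughs : s as argument, giving e.
idea : t — does not combine with never.
introduced : ⟨s, ⟨e, s⟩⟩ — does not combine with never.
allegedly : e — does not combine with never.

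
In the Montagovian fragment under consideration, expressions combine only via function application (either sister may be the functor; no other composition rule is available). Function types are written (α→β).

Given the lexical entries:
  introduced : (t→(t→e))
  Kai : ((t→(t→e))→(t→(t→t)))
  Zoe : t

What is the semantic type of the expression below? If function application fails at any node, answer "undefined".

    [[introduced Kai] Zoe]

(t→t)

[introduced Kai]: functor Kai : ((t→(t→e))→(t→(t→t))), argument introduced : (t→(t→e)); result (t→(t→t)).
[[introduced Kai] Zoe]: functor [introduced Kai] : (t→(t→t)), argument Zoe : t; result (t→t).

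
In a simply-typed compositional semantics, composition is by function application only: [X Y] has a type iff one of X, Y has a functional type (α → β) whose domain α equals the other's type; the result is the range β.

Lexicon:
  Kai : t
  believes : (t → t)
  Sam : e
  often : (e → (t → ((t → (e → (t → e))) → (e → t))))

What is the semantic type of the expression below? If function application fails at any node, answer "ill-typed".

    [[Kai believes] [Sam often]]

[Kai believes] — believes of type (t → t) combines with Kai of type t: type t.
[Sam often] — often of type (e → (t → ((t → (e → (t → e))) → (e → t)))) combines with Sam of type e: type (t → ((t → (e → (t → e))) → (e → t))).
[[Kai believes] [Sam often]] — [Sam often] of type (t → ((t → (e → (t → e))) → (e → t))) combines with [Kai believes] of type t: type ((t → (e → (t → e))) → (e → t)).

((t → (e → (t → e))) → (e → t))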